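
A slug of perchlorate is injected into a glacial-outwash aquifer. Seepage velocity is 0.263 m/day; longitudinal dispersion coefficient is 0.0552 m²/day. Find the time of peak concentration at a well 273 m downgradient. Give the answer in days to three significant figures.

1040 days

For the 1D instantaneous-source solution, setting ∂C/∂t = 0 at fixed x gives v²t² + 2Dt − x² = 0, so t = (√(D² + v²x²) − D)/v².
√(D² + v²x²) = √(0.0552² + 0.263² × 273²) = 71.80; v² = 0.069169.
t = (71.80 − 0.0552)/0.069169 = 1040 days (vs. the pure-advection estimate x/v = 1040 d).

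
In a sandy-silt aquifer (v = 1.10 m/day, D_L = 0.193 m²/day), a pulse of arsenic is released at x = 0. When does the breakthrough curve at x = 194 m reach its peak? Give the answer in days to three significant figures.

176 days

For the 1D instantaneous-source solution, setting ∂C/∂t = 0 at fixed x gives v²t² + 2Dt − x² = 0, so t = (√(D² + v²x²) − D)/v².
√(D² + v²x²) = √(0.193² + 1.10² × 194²) = 213.4; v² = 1.21.
t = (213.4 − 0.193)/1.21 = 176 days (vs. the pure-advection estimate x/v = 176 d).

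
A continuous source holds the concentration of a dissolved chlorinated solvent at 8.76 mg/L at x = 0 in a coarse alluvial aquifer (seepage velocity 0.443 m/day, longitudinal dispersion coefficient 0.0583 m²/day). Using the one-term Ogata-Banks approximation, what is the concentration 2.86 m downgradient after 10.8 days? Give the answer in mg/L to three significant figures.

For a continuous step input, C/C₀ ≈ ½·erfc((x−vt)/(2√(Dt))).
vt = 0.443 × 10.8 = 4.7844 m and 2√(Dt) = 2√(0.0583 × 10.8) = 1.587 m.
Argument (x−vt)/(2√(Dt)) = (2.86 − 4.7844)/1.587 = -1.213; ½·erfc(-1.213) = 0.9569.
C = 8.76 × 0.9569 = 8.38 mg/L.

8.38 mg/L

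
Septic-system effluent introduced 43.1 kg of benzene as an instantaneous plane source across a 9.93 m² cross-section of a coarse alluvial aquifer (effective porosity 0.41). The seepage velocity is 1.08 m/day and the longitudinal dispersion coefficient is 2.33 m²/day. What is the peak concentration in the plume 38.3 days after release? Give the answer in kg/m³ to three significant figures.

0.316 kg/m³

The peak of an instantaneous 1D plume sits at x = vt; there the Gaussian factor is 1 and C_max = M/(n_e·A·√(4πDt)), where n_e·A is the pore area the mass is dissolved in.
√(4πDt) = √(4π × 2.33 × 38.3) = 33.49 m, so C_max = 43.1/(0.41 × 9.93 × 33.49) = 0.316 kg/m³.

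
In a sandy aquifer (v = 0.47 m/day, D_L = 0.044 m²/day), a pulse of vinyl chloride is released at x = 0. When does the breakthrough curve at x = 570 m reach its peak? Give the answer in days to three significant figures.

1210 days

For the 1D instantaneous-source solution, setting ∂C/∂t = 0 at fixed x gives v²t² + 2Dt − x² = 0, so t = (√(D² + v²x²) − D)/v².
√(D² + v²x²) = √(0.044² + 0.47² × 570²) = 267.9; v² = 0.2209.
t = (267.9 − 0.044)/0.2209 = 1210 days (vs. the pure-advection estimate x/v = 1210 d).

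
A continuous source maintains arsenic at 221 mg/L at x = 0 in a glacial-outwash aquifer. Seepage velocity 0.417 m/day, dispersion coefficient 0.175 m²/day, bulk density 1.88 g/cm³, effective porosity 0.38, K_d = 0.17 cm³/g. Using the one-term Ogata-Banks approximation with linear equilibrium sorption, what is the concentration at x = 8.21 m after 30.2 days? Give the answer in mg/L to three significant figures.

Retardation factor R = 1 + ρ_b·K_d/n = 1 + 1.88 × 0.17/0.38 = 1.841.
Sorption retards both mechanisms: v_R = v/R = 0.2265 m/day, D_R = D/R = 0.09506 m²/day.
v_R·t = 0.2265 × 30.2 = 6.8403 m; 2√(D_R t) = 3.389 m; argument = (8.21 − 6.8403)/3.389 = 0.4042.
C = C₀ × ½·erfc(0.4042) = 221 × 0.2838 = 62.7 mg/L.

62.7 mg/L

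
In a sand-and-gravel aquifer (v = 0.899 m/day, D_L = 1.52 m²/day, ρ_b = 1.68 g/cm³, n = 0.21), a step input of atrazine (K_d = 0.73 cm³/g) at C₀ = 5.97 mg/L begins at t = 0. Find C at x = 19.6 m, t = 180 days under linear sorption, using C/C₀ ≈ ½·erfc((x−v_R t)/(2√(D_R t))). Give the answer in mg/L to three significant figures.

4.03 mg/L

Retardation factor R = 1 + ρ_b·K_d/n = 1 + 1.68 × 0.73/0.21 = 6.840.
Sorption retards both mechanisms: v_R = v/R = 0.1314 m/day, D_R = D/R = 0.2222 m²/day.
v_R·t = 0.1314 × 180 = 23.652 m; 2√(D_R t) = 12.65 m; argument = (19.6 − 23.652)/12.65 = -0.3203.
C = C₀ × ½·erfc(-0.3203) = 5.97 × 0.6747 = 4.03 mg/L.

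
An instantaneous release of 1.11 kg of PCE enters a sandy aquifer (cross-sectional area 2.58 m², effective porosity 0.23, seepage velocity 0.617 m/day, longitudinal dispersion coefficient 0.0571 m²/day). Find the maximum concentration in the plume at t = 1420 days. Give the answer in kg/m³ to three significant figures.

The peak of an instantaneous 1D plume sits at x = vt; there the Gaussian factor is 1 and C_max = M/(n_e·A·√(4πDt)), where n_e·A is the pore area the mass is dissolved in.
√(4πDt) = √(4π × 0.0571 × 1420) = 31.92 m, so C_max = 1.11/(0.23 × 2.58 × 31.92) = 0.0586 kg/m³.

0.0586 kg/m³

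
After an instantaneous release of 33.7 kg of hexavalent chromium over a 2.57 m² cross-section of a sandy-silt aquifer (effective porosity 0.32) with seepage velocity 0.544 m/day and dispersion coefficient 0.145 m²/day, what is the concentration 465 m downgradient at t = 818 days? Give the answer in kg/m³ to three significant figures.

For an instantaneous plane source, C(x,t) = M/(n_e·A·√(4πDt)) · exp(−(x−vt)²/(4Dt)), with n_e·A the pore (flow) area.
Plume center vt = 0.544 × 818 = 444.992 m, so the well at 465 m is 20.008 m downgradient of the peak.
√(4πDt) = 38.61 m, giving peak height M/(n_e·A·√(4πDt)) = 33.7/(0.32 × 2.57 × 38.61) = 1.061 kg/m³.
(x−vt)²/(4Dt) = (20.008)²/(4 × 0.145 × 818) = 0.8438; exp(−0.8438) = 0.4301.
C = 1.061 × 0.4301 = 0.456 kg/m³.

0.456 kg/m³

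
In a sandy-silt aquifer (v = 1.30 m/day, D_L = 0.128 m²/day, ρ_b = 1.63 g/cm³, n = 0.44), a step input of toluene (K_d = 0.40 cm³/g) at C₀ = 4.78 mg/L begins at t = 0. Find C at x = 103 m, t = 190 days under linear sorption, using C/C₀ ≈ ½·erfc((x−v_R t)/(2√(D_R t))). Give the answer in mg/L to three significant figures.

Retardation factor R = 1 + ρ_b·K_d/n = 1 + 1.63 × 0.40/0.44 = 2.482.
Sorption retards both mechanisms: v_R = v/R = 0.5238 m/day, D_R = D/R = 0.05157 m²/day.
v_R·t = 0.5238 × 190 = 99.522 m; 2√(D_R t) = 6.260 m; argument = (103 − 99.522)/6.260 = 0.5556.
C = C₀ × ½·erfc(0.5556) = 4.78 × 0.2160 = 1.03 mg/L.

1.03 mg/L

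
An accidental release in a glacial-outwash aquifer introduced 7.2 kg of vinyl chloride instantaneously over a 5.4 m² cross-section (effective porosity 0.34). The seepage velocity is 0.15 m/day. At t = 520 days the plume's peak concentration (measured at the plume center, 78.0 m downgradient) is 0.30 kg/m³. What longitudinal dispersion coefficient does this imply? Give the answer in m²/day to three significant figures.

At the plume center C_max = M/(n_e·A·√(4πDt)), so D = M²/(4πt·(n_e·A·C_max)²).
n_e·A·C_max = 0.34 × 5.4 × 0.30 = 0.5508 kg/m.
D = 7.2²/(4π × 520 × 0.5508²) = 0.0261 m²/day.

0.0261 m²/day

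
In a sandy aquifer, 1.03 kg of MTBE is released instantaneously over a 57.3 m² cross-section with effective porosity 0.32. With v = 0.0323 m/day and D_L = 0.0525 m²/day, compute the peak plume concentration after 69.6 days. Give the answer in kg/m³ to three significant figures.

The peak of an instantaneous 1D plume sits at x = vt; there the Gaussian factor is 1 and C_max = M/(n_e·A·√(4πDt)), where n_e·A is the pore area the mass is dissolved in.
√(4πDt) = √(4π × 0.0525 × 69.6) = 6.776 m, so C_max = 1.03/(0.32 × 57.3 × 6.776) = 0.00829 kg/m³.

0.00829 kg/m³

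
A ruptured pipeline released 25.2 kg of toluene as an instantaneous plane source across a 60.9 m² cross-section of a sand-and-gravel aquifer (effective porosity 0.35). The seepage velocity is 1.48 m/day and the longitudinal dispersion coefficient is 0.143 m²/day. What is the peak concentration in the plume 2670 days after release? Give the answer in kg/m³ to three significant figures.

0.0171 kg/m³

The peak of an instantaneous 1D plume sits at x = vt; there the Gaussian factor is 1 and C_max = M/(n_e·A·√(4πDt)), where n_e·A is the pore area the mass is dissolved in.
√(4πDt) = √(4π × 0.143 × 2670) = 69.27 m, so C_max = 25.2/(0.35 × 60.9 × 69.27) = 0.0171 kg/m³.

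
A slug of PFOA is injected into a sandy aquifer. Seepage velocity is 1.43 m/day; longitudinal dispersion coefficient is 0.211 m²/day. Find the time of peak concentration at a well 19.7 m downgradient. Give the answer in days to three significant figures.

13.7 days

For the 1D instantaneous-source solution, setting ∂C/∂t = 0 at fixed x gives v²t² + 2Dt − x² = 0, so t = (√(D² + v²x²) − D)/v².
√(D² + v²x²) = √(0.211² + 1.43² × 19.7²) = 28.17; v² = 2.0449.
t = (28.17 − 0.211)/2.0449 = 13.7 days (vs. the pure-advection estimate x/v = 13.8 d).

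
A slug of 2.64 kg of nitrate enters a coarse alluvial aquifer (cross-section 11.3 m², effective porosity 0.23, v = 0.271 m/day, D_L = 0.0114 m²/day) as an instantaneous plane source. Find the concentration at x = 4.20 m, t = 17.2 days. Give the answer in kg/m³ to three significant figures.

0.493 kg/m³

For an instantaneous plane source, C(x,t) = M/(n_e·A·√(4πDt)) · exp(−(x−vt)²/(4Dt)), with n_e·A the pore (flow) area.
Plume center vt = 0.271 × 17.2 = 4.6612 m, so the well at 4.20 m is 0.4612 m upgradient of the peak.
√(4πDt) = 1.570 m, giving peak height M/(n_e·A·√(4πDt)) = 2.64/(0.23 × 11.3 × 1.570) = 0.6470 kg/m³.
(x−vt)²/(4Dt) = (-0.4612)²/(4 × 0.0114 × 17.2) = 0.2712; exp(−0.2712) = 0.7625.
C = 0.6470 × 0.7625 = 0.493 kg/m³.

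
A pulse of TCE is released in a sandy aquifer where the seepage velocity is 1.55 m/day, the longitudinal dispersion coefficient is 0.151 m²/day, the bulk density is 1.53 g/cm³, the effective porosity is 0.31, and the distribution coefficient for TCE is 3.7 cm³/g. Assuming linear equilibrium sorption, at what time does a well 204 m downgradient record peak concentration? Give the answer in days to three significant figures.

2530 days

Retardation factor R = 1 + ρ_b·K_d/n = 1 + 1.53 × 3.7/0.31 = 19.26.
Sorption retards both mechanisms: v_R = v/R = 0.08048 m/day, D_R = D/R = 0.007840 m²/day.
Peak time from v_R²t² + 2D_R t − x² = 0: t = (√(D_R² + v_R²x²) − D_R)/v_R².
√(D_R² + v_R²x²) = √(0.007840² + 0.08048² × 204²) = 16.42; v_R² = 0.006477.
t = (16.42 − 0.007840)/0.006477 = 2530 days.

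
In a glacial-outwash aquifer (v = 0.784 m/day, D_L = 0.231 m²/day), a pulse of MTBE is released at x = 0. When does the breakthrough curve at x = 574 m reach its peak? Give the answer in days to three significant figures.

732 days

For the 1D instantaneous-source solution, setting ∂C/∂t = 0 at fixed x gives v²t² + 2Dt − x² = 0, so t = (√(D² + v²x²) − D)/v².
√(D² + v²x²) = √(0.231² + 0.784² × 574²) = 450.0; v² = 0.614656.
t = (450.0 − 0.231)/0.614656 = 732 days (vs. the pure-advection estimate x/v = 732 d).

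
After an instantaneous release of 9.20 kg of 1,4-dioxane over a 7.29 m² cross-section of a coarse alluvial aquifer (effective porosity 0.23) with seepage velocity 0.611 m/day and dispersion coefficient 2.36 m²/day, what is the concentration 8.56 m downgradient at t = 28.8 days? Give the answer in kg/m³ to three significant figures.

For an instantaneous plane source, C(x,t) = M/(n_e·A·√(4πDt)) · exp(−(x−vt)²/(4Dt)), with n_e·A the pore (flow) area.
Plume center vt = 0.611 × 28.8 = 17.5968 m, so the well at 8.56 m is 9.0368 m upgradient of the peak.
√(4πDt) = 29.23 m, giving peak height M/(n_e·A·√(4πDt)) = 9.20/(0.23 × 7.29 × 29.23) = 0.1877 kg/m³.
(x−vt)²/(4Dt) = (-9.0368)²/(4 × 2.36 × 28.8) = 0.3004; exp(−0.3004) = 0.7405.
C = 0.1877 × 0.7405 = 0.139 kg/m³.

0.139 kg/m³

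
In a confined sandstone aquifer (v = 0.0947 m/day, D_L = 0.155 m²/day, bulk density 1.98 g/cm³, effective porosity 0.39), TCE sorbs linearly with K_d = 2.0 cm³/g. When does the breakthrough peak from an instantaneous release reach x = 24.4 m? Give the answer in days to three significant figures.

Retardation factor R = 1 + ρ_b·K_d/n = 1 + 1.98 × 2.0/0.39 = 11.15.
Sorption retards both mechanisms: v_R = v/R = 0.008493 m/day, D_R = D/R = 0.01390 m²/day.
Peak time from v_R²t² + 2D_R t − x² = 0: t = (√(D_R² + v_R²x²) − D_R)/v_R².
√(D_R² + v_R²x²) = √(0.01390² + 0.008493² × 24.4²) = 0.2077; v_R² = 7.213e-05.
t = (0.2077 − 0.01390)/7.213e-05 = 2690 days.

2690 days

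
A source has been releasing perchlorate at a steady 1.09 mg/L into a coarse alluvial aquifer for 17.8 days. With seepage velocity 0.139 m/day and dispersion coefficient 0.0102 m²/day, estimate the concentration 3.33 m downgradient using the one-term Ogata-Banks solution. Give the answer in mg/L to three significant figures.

0.0848 mg/L

For a continuous step input, C/C₀ ≈ ½·erfc((x−vt)/(2√(Dt))).
vt = 0.139 × 17.8 = 2.4742 m and 2√(Dt) = 2√(0.0102 × 17.8) = 0.8522 m.
Argument (x−vt)/(2√(Dt)) = (3.33 − 2.4742)/0.8522 = 1.004; ½·erfc(1.004) = 0.07782.
C = 1.09 × 0.07782 = 0.0848 mg/L.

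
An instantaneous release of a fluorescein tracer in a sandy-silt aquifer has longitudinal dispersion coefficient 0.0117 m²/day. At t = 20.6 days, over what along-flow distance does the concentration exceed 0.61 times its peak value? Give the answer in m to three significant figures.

The plume is Gaussian with σ = √(2Dt) = √(2 × 0.0117 × 20.6) = 0.6943 m.
C/C_peak = exp(−Δx²/(2σ²)) = 0.61 ⇒ Δx = σ·√(−2 ln 0.61) = 0.6943 × 0.9943 = 0.6903 m.
Width = 2Δx = 1.38 m.

1.38 m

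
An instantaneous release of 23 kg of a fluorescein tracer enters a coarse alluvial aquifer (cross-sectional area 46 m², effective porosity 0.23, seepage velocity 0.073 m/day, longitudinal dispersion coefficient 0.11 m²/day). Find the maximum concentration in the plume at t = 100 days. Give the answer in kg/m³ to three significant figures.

0.185 kg/m³

The peak of an instantaneous 1D plume sits at x = vt; there the Gaussian factor is 1 and C_max = M/(n_e·A·√(4πDt)), where n_e·A is the pore area the mass is dissolved in.
√(4πDt) = √(4π × 0.11 × 100) = 11.76 m, so C_max = 23/(0.23 × 46 × 11.76) = 0.185 kg/m³.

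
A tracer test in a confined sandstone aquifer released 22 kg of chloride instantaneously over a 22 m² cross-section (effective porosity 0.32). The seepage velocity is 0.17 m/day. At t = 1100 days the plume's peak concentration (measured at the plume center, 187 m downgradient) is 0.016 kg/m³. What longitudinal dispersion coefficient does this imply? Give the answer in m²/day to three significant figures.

2.76 m²/day

At the plume center C_max = M/(n_e·A·√(4πDt)), so D = M²/(4πt·(n_e·A·C_max)²).
n_e·A·C_max = 0.32 × 22 × 0.016 = 0.1126 kg/m.
D = 22²/(4π × 1100 × 0.1126²) = 2.76 m²/day.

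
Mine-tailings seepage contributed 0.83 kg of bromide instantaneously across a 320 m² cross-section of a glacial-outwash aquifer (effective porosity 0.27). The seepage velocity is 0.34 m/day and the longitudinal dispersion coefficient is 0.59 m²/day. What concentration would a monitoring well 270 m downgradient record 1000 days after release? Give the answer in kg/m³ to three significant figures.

For an instantaneous plane source, C(x,t) = M/(n_e·A·√(4πDt)) · exp(−(x−vt)²/(4Dt)), with n_e·A the pore (flow) area.
Plume center vt = 0.34 × 1000 = 340 m, so the well at 270 m is 70 m upgradient of the peak.
√(4πDt) = 86.11 m, giving peak height M/(n_e·A·√(4πDt)) = 0.83/(0.27 × 320 × 86.11) = 0.0001116 kg/m³.
(x−vt)²/(4Dt) = (-70)²/(4 × 0.59 × 1000) = 2.076; exp(−2.076) = 0.1254.
C = 0.0001116 × 0.1254 = 1.40e-05 kg/m³.

1.40e-05 kg/m³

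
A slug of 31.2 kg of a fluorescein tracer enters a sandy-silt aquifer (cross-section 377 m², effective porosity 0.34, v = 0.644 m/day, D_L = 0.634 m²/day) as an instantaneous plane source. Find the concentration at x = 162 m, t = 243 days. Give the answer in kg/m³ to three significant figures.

For an instantaneous plane source, C(x,t) = M/(n_e·A·√(4πDt)) · exp(−(x−vt)²/(4Dt)), with n_e·A the pore (flow) area.
Plume center vt = 0.644 × 243 = 156.492 m, so the well at 162 m is 5.508 m downgradient of the peak.
√(4πDt) = 44.00 m, giving peak height M/(n_e·A·√(4πDt)) = 31.2/(0.34 × 377 × 44.00) = 0.005532 kg/m³.
(x−vt)²/(4Dt) = (5.508)²/(4 × 0.634 × 243) = 0.04923; exp(−0.04923) = 0.9520.
C = 0.005532 × 0.9520 = 0.00527 kg/m³.

0.00527 kg/m³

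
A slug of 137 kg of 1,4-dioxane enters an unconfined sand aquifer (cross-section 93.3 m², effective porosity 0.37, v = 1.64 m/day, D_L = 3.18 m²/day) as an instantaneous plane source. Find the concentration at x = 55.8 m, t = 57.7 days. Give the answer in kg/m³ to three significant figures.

For an instantaneous plane source, C(x,t) = M/(n_e·A·√(4πDt)) · exp(−(x−vt)²/(4Dt)), with n_e·A the pore (flow) area.
Plume center vt = 1.64 × 57.7 = 94.628 m, so the well at 55.8 m is 38.828 m upgradient of the peak.
√(4πDt) = 48.02 m, giving peak height M/(n_e·A·√(4πDt)) = 137/(0.37 × 93.3 × 48.02) = 0.08264 kg/m³.
(x−vt)²/(4Dt) = (-38.828)²/(4 × 3.18 × 57.7) = 2.054; exp(−2.054) = 0.1282.
C = 0.08264 × 0.1282 = 0.0106 kg/m³.

0.0106 kg/m³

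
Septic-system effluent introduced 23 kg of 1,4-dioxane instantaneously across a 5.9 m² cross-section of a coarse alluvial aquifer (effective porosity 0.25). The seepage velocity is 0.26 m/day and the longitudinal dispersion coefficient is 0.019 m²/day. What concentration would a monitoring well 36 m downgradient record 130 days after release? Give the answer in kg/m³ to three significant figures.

1.71 kg/m³

For an instantaneous plane source, C(x,t) = M/(n_e·A·√(4πDt)) · exp(−(x−vt)²/(4Dt)), with n_e·A the pore (flow) area.
Plume center vt = 0.26 × 130 = 33.8 m, so the well at 36 m is 2.2 m downgradient of the peak.
√(4πDt) = 5.571 m, giving peak height M/(n_e·A·√(4πDt)) = 23/(0.25 × 5.9 × 5.571) = 2.799 kg/m³.
(x−vt)²/(4Dt) = (2.2)²/(4 × 0.019 × 130) = 0.4899; exp(−0.4899) = 0.6127.
C = 2.799 × 0.6127 = 1.71 kg/m³.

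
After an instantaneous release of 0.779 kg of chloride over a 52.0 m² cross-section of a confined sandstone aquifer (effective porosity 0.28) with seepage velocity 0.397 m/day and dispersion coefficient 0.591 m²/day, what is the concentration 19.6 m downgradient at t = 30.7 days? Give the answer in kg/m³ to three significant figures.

0.00166 kg/m³

For an instantaneous plane source, C(x,t) = M/(n_e·A·√(4πDt)) · exp(−(x−vt)²/(4Dt)), with n_e·A the pore (flow) area.
Plume center vt = 0.397 × 30.7 = 12.1879 m, so the well at 19.6 m is 7.4121 m downgradient of the peak.
√(4πDt) = 15.10 m, giving peak height M/(n_e·A·√(4πDt)) = 0.779/(0.28 × 52.0 × 15.10) = 0.003543 kg/m³.
(x−vt)²/(4Dt) = (7.4121)²/(4 × 0.591 × 30.7) = 0.7570; exp(−0.7570) = 0.4691.
C = 0.003543 × 0.4691 = 0.00166 kg/m³.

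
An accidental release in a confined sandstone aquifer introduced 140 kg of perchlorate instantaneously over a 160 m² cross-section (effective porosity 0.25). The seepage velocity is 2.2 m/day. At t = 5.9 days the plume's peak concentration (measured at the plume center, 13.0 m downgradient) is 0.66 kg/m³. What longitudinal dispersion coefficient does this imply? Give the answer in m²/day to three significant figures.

At the plume center C_max = M/(n_e·A·√(4πDt)), so D = M²/(4πt·(n_e·A·C_max)²).
n_e·A·C_max = 0.25 × 160 × 0.66 = 26.40 kg/m.
D = 140²/(4π × 5.9 × 26.40²) = 0.379 m²/day.

0.379 m²/day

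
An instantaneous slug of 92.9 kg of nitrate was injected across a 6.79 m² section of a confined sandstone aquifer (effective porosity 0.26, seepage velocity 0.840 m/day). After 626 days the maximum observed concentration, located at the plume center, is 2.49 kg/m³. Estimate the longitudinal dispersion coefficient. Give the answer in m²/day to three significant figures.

0.0568 m²/day

At the plume center C_max = M/(n_e·A·√(4πDt)), so D = M²/(4πt·(n_e·A·C_max)²).
n_e·A·C_max = 0.26 × 6.79 × 2.49 = 4.396 kg/m.
D = 92.9²/(4π × 626 × 4.396²) = 0.0568 m²/day.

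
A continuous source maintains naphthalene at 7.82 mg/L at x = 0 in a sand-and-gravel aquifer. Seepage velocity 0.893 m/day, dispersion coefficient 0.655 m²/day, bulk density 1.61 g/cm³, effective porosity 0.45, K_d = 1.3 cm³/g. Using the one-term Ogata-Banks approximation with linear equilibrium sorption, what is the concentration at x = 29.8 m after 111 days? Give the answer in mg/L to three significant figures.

Retardation factor R = 1 + ρ_b·K_d/n = 1 + 1.61 × 1.3/0.45 = 5.651.
Sorption retards both mechanisms: v_R = v/R = 0.1580 m/day, D_R = D/R = 0.1159 m²/day.
v_R·t = 0.1580 × 111 = 17.538 m; 2√(D_R t) = 7.174 m; argument = (29.8 − 17.538)/7.174 = 1.709.
C = C₀ × ½·erfc(1.709) = 7.82 × 0.007827 = 0.0612 mg/L.

0.0612 mg/L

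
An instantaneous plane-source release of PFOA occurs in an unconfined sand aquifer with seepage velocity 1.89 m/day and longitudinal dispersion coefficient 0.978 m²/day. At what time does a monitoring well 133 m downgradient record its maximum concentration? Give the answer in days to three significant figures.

70.1 days

For the 1D instantaneous-source solution, setting ∂C/∂t = 0 at fixed x gives v²t² + 2Dt − x² = 0, so t = (√(D² + v²x²) − D)/v².
√(D² + v²x²) = √(0.978² + 1.89² × 133²) = 251.4; v² = 3.5721.
t = (251.4 − 0.978)/3.5721 = 70.1 days (vs. the pure-advection estimate x/v = 70.4 d).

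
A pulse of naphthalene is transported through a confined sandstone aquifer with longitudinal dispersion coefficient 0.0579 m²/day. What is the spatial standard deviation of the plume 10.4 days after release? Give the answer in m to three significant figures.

1.10 m

Dispersive spreading gives a Gaussian with σ² = 2Dt; advection only shifts the center.
σ = √(2 × 0.0579 × 10.4) = 1.10 m.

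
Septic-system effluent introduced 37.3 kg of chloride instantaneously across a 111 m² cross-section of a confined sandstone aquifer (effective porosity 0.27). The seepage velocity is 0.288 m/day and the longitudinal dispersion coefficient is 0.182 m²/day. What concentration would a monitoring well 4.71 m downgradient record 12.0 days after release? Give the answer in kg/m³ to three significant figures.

0.198 kg/m³

For an instantaneous plane source, C(x,t) = M/(n_e·A·√(4πDt)) · exp(−(x−vt)²/(4Dt)), with n_e·A the pore (flow) area.
Plume center vt = 0.288 × 12.0 = 3.456 m, so the well at 4.71 m is 1.254 m downgradient of the peak.
√(4πDt) = 5.239 m, giving peak height M/(n_e·A·√(4πDt)) = 37.3/(0.27 × 111 × 5.239) = 0.2376 kg/m³.
(x−vt)²/(4Dt) = (1.254)²/(4 × 0.182 × 12.0) = 0.1800; exp(−0.1800) = 0.8353.
C = 0.2376 × 0.8353 = 0.198 kg/m³.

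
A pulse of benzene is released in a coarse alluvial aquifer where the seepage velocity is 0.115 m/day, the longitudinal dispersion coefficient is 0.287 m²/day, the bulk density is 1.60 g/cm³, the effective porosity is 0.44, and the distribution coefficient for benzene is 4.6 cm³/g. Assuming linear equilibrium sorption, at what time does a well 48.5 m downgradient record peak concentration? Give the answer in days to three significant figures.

Retardation factor R = 1 + ρ_b·K_d/n = 1 + 1.60 × 4.6/0.44 = 17.73.
Sorption retards both mechanisms: v_R = v/R = 0.006486 m/day, D_R = D/R = 0.01619 m²/day.
Peak time from v_R²t² + 2D_R t − x² = 0: t = (√(D_R² + v_R²x²) − D_R)/v_R².
√(D_R² + v_R²x²) = √(0.01619² + 0.006486² × 48.5²) = 0.3150; v_R² = 4.207e-05.
t = (0.3150 − 0.01619)/4.207e-05 = 7100 days.

7100 days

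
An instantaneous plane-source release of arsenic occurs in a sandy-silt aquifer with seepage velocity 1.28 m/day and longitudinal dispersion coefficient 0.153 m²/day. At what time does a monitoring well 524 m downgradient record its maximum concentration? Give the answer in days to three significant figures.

For the 1D instantaneous-source solution, setting ∂C/∂t = 0 at fixed x gives v²t² + 2Dt − x² = 0, so t = (√(D² + v²x²) − D)/v².
√(D² + v²x²) = √(0.153² + 1.28² × 524²) = 670.7; v² = 1.6384.
t = (670.7 − 0.153)/1.6384 = 409 days (vs. the pure-advection estimate x/v = 409 d).

409 days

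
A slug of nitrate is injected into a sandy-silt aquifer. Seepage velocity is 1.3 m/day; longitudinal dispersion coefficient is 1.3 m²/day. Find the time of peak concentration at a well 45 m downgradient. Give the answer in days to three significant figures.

For the 1D instantaneous-source solution, setting ∂C/∂t = 0 at fixed x gives v²t² + 2Dt − x² = 0, so t = (√(D² + v²x²) − D)/v².
√(D² + v²x²) = √(1.3² + 1.3² × 45²) = 58.51; v² = 1.69.
t = (58.51 − 1.3)/1.69 = 33.9 days (vs. the pure-advection estimate x/v = 34.6 d).

33.9 days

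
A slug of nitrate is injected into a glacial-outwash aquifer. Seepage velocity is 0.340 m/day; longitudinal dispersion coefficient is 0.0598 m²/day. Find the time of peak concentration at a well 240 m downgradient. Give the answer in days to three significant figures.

705 days

For the 1D instantaneous-source solution, setting ∂C/∂t = 0 at fixed x gives v²t² + 2Dt − x² = 0, so t = (√(D² + v²x²) − D)/v².
√(D² + v²x²) = √(0.0598² + 0.340² × 240²) = 81.60; v² = 0.1156.
t = (81.60 − 0.0598)/0.1156 = 705 days (vs. the pure-advection estimate x/v = 706 d).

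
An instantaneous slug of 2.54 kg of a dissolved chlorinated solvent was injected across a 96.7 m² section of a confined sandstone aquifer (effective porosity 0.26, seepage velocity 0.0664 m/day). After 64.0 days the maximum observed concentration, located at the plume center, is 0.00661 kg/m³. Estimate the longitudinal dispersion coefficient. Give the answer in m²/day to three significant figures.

At the plume center C_max = M/(n_e·A·√(4πDt)), so D = M²/(4πt·(n_e·A·C_max)²).
n_e·A·C_max = 0.26 × 96.7 × 0.00661 = 0.1662 kg/m.
D = 2.54²/(4π × 64.0 × 0.1662²) = 0.290 m²/day.

0.290 m²/day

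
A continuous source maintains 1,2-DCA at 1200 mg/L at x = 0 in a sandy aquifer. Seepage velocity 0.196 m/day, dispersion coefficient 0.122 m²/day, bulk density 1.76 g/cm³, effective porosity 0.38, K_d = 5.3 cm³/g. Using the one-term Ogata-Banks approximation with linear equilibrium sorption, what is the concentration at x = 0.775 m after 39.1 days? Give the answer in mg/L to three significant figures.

262 mg/L

Retardation factor R = 1 + ρ_b·K_d/n = 1 + 1.76 × 5.3/0.38 = 25.55.
Sorption retards both mechanisms: v_R = v/R = 0.007671 m/day, D_R = D/R = 0.004775 m²/day.
v_R·t = 0.007671 × 39.1 = 0.2999361 m; 2√(D_R t) = 0.8642 m; argument = (0.775 − 0.2999361)/0.8642 = 0.5497.
C = C₀ × ½·erfc(0.5497) = 1200 × 0.2185 = 262 mg/L.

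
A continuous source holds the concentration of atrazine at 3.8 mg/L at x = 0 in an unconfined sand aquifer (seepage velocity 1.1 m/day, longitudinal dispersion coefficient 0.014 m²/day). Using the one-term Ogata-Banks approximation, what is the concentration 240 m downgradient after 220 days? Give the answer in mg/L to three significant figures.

3.00 mg/L

For a continuous step input, C/C₀ ≈ ½·erfc((x−vt)/(2√(Dt))).
vt = 1.1 × 220 = 242 m and 2√(Dt) = 2√(0.014 × 220) = 3.510 m.
Argument (x−vt)/(2√(Dt)) = (240 − 242)/3.510 = -0.5698; ½·erfc(-0.5698) = 0.7898.
C = 3.8 × 0.7898 = 3.00 mg/L.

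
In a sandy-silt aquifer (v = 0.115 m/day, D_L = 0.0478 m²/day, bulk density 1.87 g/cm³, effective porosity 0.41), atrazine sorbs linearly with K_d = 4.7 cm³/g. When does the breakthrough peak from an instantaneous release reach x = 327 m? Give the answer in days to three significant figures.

Retardation factor R = 1 + ρ_b·K_d/n = 1 + 1.87 × 4.7/0.41 = 22.44.
Sorption retards both mechanisms: v_R = v/R = 0.005125 m/day, D_R = D/R = 0.002130 m²/day.
Peak time from v_R²t² + 2D_R t − x² = 0: t = (√(D_R² + v_R²x²) − D_R)/v_R².
√(D_R² + v_R²x²) = √(0.002130² + 0.005125² × 327²) = 1.676; v_R² = 2.627e-05.
t = (1.676 − 0.002130)/2.627e-05 = 63700 days.

63700 days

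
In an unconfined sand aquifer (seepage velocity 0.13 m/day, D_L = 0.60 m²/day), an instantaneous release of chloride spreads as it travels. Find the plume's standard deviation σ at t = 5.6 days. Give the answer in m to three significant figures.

2.59 m

Dispersive spreading gives a Gaussian with σ² = 2Dt; advection only shifts the center.
σ = √(2 × 0.60 × 5.6) = 2.59 m.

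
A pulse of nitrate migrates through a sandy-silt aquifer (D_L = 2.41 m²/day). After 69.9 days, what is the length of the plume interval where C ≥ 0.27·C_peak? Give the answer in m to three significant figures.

59.4 m

The plume is Gaussian with σ = √(2Dt) = √(2 × 2.41 × 69.9) = 18.36 m.
C/C_peak = exp(−Δx²/(2σ²)) = 0.27 ⇒ Δx = σ·√(−2 ln 0.27) = 18.36 × 1.618 = 29.71 m.
Width = 2Δx = 59.4 m.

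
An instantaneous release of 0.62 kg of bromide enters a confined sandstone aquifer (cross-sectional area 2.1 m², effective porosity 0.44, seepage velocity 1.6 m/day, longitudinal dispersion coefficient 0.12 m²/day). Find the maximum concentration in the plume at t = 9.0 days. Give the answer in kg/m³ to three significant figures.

0.182 kg/m³

The peak of an instantaneous 1D plume sits at x = vt; there the Gaussian factor is 1 and C_max = M/(n_e·A·√(4πDt)), where n_e·A is the pore area the mass is dissolved in.
√(4πDt) = √(4π × 0.12 × 9.0) = 3.684 m, so C_max = 0.62/(0.44 × 2.1 × 3.684) = 0.182 kg/m³.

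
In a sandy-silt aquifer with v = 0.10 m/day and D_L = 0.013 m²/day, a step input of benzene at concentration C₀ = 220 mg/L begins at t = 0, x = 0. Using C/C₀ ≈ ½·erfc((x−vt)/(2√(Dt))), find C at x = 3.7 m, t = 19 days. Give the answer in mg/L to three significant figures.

For a continuous step input, C/C₀ ≈ ½·erfc((x−vt)/(2√(Dt))).
vt = 0.10 × 19 = 1.9 m and 2√(Dt) = 2√(0.013 × 19) = 0.9940 m.
Argument (x−vt)/(2√(Dt)) = (3.7 − 1.9)/0.9940 = 1.811; ½·erfc(1.811) = 0.005216.
C = 220 × 0.005216 = 1.15 mg/L.

1.15 mg/L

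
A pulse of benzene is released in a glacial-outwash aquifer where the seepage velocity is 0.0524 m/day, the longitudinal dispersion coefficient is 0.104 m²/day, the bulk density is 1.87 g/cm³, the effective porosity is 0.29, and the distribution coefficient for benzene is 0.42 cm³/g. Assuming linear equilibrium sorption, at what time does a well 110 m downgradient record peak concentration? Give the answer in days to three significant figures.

7650 days

Retardation factor R = 1 + ρ_b·K_d/n = 1 + 1.87 × 0.42/0.29 = 3.708.
Sorption retards both mechanisms: v_R = v/R = 0.01413 m/day, D_R = D/R = 0.02805 m²/day.
Peak time from v_R²t² + 2D_R t − x² = 0: t = (√(D_R² + v_R²x²) − D_R)/v_R².
√(D_R² + v_R²x²) = √(0.02805² + 0.01413² × 110²) = 1.555; v_R² = 0.0001997.
t = (1.555 − 0.02805)/0.0001997 = 7650 days.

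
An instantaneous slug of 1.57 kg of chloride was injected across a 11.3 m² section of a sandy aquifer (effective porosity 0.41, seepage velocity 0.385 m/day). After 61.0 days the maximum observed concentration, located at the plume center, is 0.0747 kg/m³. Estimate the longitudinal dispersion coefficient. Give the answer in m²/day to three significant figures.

At the plume center C_max = M/(n_e·A·√(4πDt)), so D = M²/(4πt·(n_e·A·C_max)²).
n_e·A·C_max = 0.41 × 11.3 × 0.0747 = 0.3461 kg/m.
D = 1.57²/(4π × 61.0 × 0.3461²) = 0.0268 m²/day.

0.0268 m²/day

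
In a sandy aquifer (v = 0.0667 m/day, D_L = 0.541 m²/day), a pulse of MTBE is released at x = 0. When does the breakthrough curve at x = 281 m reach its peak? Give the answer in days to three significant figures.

4090 days

For the 1D instantaneous-source solution, setting ∂C/∂t = 0 at fixed x gives v²t² + 2Dt − x² = 0, so t = (√(D² + v²x²) − D)/v².
√(D² + v²x²) = √(0.541² + 0.0667² × 281²) = 18.75; v² = 0.00444889.
t = (18.75 − 0.541)/0.00444889 = 4090 days (vs. the pure-advection estimate x/v = 4210 d).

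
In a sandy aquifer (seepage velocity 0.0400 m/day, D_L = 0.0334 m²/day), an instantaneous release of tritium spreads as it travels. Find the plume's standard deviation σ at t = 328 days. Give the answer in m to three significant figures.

Dispersive spreading gives a Gaussian with σ² = 2Dt; advection only shifts the center.
σ = √(2 × 0.0334 × 328) = 4.68 m.

4.68 m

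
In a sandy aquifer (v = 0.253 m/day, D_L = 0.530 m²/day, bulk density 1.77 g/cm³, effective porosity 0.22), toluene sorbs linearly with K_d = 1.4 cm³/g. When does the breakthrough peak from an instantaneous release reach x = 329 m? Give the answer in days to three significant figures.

Retardation factor R = 1 + ρ_b·K_d/n = 1 + 1.77 × 1.4/0.22 = 12.26.
Sorption retards both mechanisms: v_R = v/R = 0.02064 m/day, D_R = D/R = 0.04323 m²/day.
Peak time from v_R²t² + 2D_R t − x² = 0: t = (√(D_R² + v_R²x²) − D_R)/v_R².
√(D_R² + v_R²x²) = √(0.04323² + 0.02064² × 329²) = 6.791; v_R² = 0.0004260.
t = (6.791 − 0.04323)/0.0004260 = 15800 days.

15800 days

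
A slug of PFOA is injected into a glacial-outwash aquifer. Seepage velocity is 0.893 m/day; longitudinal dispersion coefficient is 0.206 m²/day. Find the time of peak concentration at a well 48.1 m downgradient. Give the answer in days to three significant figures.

53.6 days

For the 1D instantaneous-source solution, setting ∂C/∂t = 0 at fixed x gives v²t² + 2Dt − x² = 0, so t = (√(D² + v²x²) − D)/v².
√(D² + v²x²) = √(0.206² + 0.893² × 48.1²) = 42.95; v² = 0.797449.
t = (42.95 − 0.206)/0.797449 = 53.6 days (vs. the pure-advection estimate x/v = 53.9 d).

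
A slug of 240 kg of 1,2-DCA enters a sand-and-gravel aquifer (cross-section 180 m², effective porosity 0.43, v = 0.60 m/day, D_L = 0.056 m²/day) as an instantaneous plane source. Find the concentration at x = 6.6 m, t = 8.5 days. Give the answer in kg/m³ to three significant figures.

0.389 kg/m³

For an instantaneous plane source, C(x,t) = M/(n_e·A·√(4πDt)) · exp(−(x−vt)²/(4Dt)), with n_e·A the pore (flow) area.
Plume center vt = 0.60 × 8.5 = 5.1 m, so the well at 6.6 m is 1.5 m downgradient of the peak.
√(4πDt) = 2.446 m, giving peak height M/(n_e·A·√(4πDt)) = 240/(0.43 × 180 × 2.446) = 1.268 kg/m³.
(x−vt)²/(4Dt) = (1.5)²/(4 × 0.056 × 8.5) = 1.182; exp(−1.182) = 0.3067.
C = 1.268 × 0.3067 = 0.389 kg/m³.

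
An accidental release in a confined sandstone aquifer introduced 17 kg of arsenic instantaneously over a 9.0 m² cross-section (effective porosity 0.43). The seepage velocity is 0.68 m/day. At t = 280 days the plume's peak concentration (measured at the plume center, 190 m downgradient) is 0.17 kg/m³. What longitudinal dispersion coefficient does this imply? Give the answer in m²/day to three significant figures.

At the plume center C_max = M/(n_e·A·√(4πDt)), so D = M²/(4πt·(n_e·A·C_max)²).
n_e·A·C_max = 0.43 × 9.0 × 0.17 = 0.6579 kg/m.
D = 17²/(4π × 280 × 0.6579²) = 0.190 m²/day.

0.190 m²/day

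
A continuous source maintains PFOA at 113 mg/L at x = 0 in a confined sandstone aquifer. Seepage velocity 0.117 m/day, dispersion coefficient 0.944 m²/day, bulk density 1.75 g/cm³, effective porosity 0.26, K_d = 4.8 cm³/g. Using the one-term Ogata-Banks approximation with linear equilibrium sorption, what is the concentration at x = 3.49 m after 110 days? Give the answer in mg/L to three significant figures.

Retardation factor R = 1 + ρ_b·K_d/n = 1 + 1.75 × 4.8/0.26 = 33.31.
Sorption retards both mechanisms: v_R = v/R = 0.003512 m/day, D_R = D/R = 0.02834 m²/day.
v_R·t = 0.003512 × 110 = 0.38632 m; 2√(D_R t) = 3.531 m; argument = (3.49 − 0.38632)/3.531 = 0.8790.
C = C₀ × ½·erfc(0.8790) = 113 × 0.1069 = 12.1 mg/L.

12.1 mg/L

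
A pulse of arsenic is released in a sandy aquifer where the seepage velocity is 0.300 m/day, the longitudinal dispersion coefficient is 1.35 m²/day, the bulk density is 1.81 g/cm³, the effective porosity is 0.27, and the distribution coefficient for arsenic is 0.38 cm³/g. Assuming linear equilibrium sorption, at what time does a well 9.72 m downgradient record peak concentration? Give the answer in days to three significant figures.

Retardation factor R = 1 + ρ_b·K_d/n = 1 + 1.81 × 0.38/0.27 = 3.547.
Sorption retards both mechanisms: v_R = v/R = 0.08458 m/day, D_R = D/R = 0.3806 m²/day.
Peak time from v_R²t² + 2D_R t − x² = 0: t = (√(D_R² + v_R²x²) − D_R)/v_R².
√(D_R² + v_R²x²) = √(0.3806² + 0.08458² × 9.72²) = 0.9059; v_R² = 0.007154.
t = (0.9059 − 0.3806)/0.007154 = 73.4 days.

73.4 days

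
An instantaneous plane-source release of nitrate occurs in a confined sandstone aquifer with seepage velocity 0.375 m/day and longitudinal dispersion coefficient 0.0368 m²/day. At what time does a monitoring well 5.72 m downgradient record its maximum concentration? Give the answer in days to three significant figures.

15.0 days

For the 1D instantaneous-source solution, setting ∂C/∂t = 0 at fixed x gives v²t² + 2Dt − x² = 0, so t = (√(D² + v²x²) − D)/v².
√(D² + v²x²) = √(0.0368² + 0.375² × 5.72²) = 2.145; v² = 0.140625.
t = (2.145 − 0.0368)/0.140625 = 15.0 days (vs. the pure-advection estimate x/v = 15.3 d).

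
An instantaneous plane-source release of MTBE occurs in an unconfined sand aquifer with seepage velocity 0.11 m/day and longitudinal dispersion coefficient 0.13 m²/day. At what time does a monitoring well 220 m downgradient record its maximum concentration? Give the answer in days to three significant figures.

1990 days

For the 1D instantaneous-source solution, setting ∂C/∂t = 0 at fixed x gives v²t² + 2Dt − x² = 0, so t = (√(D² + v²x²) − D)/v².
√(D² + v²x²) = √(0.13² + 0.11² × 220²) = 24.20; v² = 0.0121.
t = (24.20 − 0.13)/0.0121 = 1990 days (vs. the pure-advection estimate x/v = 2000 d).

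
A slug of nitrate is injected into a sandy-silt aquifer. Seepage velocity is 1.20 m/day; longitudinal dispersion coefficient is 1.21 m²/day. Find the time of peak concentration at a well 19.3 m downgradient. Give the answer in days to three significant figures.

15.3 days

For the 1D instantaneous-source solution, setting ∂C/∂t = 0 at fixed x gives v²t² + 2Dt − x² = 0, so t = (√(D² + v²x²) − D)/v².
√(D² + v²x²) = √(1.21² + 1.20² × 19.3²) = 23.19; v² = 1.44.
t = (23.19 − 1.21)/1.44 = 15.3 days (vs. the pure-advection estimate x/v = 16.1 d).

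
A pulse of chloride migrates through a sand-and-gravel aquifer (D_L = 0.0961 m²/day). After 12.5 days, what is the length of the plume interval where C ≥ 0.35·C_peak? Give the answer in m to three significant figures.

4.49 m

The plume is Gaussian with σ = √(2Dt) = √(2 × 0.0961 × 12.5) = 1.550 m.
C/C_peak = exp(−Δx²/(2σ²)) = 0.35 ⇒ Δx = σ·√(−2 ln 0.35) = 1.550 × 1.449 = 2.246 m.
Width = 2Δx = 4.49 m.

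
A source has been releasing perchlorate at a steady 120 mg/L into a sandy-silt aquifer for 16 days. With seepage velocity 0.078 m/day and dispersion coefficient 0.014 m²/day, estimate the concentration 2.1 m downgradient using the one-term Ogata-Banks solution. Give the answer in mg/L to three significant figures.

For a continuous step input, C/C₀ ≈ ½·erfc((x−vt)/(2√(Dt))).
vt = 0.078 × 16 = 1.248 m and 2√(Dt) = 2√(0.014 × 16) = 0.9466 m.
Argument (x−vt)/(2√(Dt)) = (2.1 − 1.248)/0.9466 = 0.9001; ½·erfc(0.9001) = 0.1015.
C = 120 × 0.1015 = 12.2 mg/L.

12.2 mg/L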